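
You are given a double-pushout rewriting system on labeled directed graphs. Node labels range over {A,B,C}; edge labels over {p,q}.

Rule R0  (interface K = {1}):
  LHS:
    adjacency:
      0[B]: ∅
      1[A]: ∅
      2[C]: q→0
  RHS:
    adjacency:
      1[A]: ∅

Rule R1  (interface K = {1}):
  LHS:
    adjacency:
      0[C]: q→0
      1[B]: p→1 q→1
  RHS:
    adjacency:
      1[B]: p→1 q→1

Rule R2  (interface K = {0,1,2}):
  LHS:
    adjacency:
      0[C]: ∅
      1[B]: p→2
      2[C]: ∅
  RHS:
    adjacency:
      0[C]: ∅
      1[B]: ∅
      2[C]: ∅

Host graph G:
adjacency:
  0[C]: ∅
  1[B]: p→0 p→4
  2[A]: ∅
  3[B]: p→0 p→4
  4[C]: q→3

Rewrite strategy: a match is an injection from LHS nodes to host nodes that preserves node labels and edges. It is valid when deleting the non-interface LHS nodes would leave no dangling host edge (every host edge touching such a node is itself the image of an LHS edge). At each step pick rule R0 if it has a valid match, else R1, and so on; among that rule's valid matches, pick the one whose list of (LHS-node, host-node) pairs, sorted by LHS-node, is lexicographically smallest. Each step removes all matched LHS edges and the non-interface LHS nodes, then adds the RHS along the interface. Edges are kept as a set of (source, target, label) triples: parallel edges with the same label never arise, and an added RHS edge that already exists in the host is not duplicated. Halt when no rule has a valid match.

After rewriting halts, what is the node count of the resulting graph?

initial: |V|=5 |E|=5  E = 1-p->0 1-p->4 3-p->0 3-p->4 4-q->3
step 1: apply R2 at {0↦0, 1↦1, 2↦4}  → |V|=5 |E|=4  E = 1-p->0 3-p->0 3-p->4 4-q->3
step 2: apply R2 at {0↦0, 1↦3, 2↦4}  → |V|=5 |E|=3  E = 1-p->0 3-p->0 4-q->3
step 3: apply R2 at {0↦4, 1↦1, 2↦0}  → |V|=5 |E|=2  E = 3-p->0 4-q->3
step 4: apply R2 at {0↦4, 1↦3, 2↦0}  → |V|=5 |E|=1  E = 4-q->3
step 5: apply R0 at {0↦3, 1↦2, 2↦4}  → |V|=3 |E|=0  E = ∅
normal form: no rule applies after step 5
NF nodes: {0:C, 1:B, 2:A}

Answer: 3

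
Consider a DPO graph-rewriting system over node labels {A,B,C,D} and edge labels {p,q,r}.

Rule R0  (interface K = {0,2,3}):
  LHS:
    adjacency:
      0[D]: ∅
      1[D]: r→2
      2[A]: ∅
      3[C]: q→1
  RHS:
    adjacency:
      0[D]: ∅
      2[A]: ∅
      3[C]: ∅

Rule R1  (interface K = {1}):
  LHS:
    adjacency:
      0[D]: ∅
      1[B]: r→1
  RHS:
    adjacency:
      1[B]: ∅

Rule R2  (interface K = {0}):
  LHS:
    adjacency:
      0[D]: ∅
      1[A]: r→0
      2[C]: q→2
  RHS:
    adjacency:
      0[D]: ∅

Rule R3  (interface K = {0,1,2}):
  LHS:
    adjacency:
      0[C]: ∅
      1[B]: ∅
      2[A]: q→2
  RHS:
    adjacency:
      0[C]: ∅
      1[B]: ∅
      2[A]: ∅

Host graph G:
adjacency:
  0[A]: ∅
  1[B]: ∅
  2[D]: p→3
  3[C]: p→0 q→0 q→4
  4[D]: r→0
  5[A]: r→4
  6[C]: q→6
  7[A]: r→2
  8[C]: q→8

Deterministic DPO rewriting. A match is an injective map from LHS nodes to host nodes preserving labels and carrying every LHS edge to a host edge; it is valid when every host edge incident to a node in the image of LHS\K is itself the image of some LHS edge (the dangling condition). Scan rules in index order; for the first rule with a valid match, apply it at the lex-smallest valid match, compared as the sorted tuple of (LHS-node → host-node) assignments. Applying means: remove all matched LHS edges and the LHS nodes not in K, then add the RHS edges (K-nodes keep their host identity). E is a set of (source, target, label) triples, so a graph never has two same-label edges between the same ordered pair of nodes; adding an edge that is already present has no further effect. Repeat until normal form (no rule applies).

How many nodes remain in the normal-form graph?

Answer: 4

Rewrite trace:
start.  V:9 E:9  edges: 2-p->3 3-p->0 3-q->0 3-q->4 4-r->0 5-r->4 6-q->6 7-r->2 8-q->8
1. fire R2 via {0↦2, 1↦7, 2↦6}  →  V:7 E:7  edges: 2-p->3 3-p->0 3-q->0 3-q->4 4-r->0 5-r->4 8-q->8
2. fire R2 via {0↦4, 1↦5, 2↦8}  →  V:5 E:5  edges: 2-p->3 3-p->0 3-q->0 3-q->4 4-r->0
3. fire R0 via {0↦2, 1↦4, 2↦0, 3↦3}  →  V:4 E:3  edges: 2-p->3 3-p->0 3-q->0
final graph: no rule applies after step 3
NF nodes: {0:A, 1:B, 2:D, 3:C}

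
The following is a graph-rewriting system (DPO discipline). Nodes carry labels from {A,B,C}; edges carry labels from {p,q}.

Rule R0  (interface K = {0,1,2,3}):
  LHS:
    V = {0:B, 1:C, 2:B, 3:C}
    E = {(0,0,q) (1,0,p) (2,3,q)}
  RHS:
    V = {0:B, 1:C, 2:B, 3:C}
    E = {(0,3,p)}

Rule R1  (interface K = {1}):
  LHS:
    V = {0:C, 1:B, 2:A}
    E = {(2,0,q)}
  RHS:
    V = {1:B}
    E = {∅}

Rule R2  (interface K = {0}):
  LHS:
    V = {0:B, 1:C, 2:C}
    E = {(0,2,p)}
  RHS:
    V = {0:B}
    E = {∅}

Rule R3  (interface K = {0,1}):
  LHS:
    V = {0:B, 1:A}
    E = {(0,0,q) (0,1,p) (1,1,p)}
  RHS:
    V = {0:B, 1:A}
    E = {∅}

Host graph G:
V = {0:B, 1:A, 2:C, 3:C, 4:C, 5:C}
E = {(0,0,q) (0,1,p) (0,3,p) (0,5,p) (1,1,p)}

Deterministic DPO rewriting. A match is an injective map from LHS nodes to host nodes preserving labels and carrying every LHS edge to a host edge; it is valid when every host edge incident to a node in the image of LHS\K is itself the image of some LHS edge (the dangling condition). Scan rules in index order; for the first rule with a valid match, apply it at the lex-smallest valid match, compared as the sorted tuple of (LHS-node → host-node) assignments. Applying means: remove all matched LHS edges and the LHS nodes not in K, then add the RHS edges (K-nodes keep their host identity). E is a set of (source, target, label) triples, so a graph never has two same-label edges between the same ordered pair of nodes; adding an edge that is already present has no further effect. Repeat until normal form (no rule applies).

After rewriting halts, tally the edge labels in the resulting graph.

[0] host  ⇒  6 nodes, 5 edges  {0-q->0 0-p->1 0-p->3 0-p->5 1-p->1}
[1] R2 @ {0↦0, 1↦2, 2↦3}  ⇒  4 nodes, 4 edges  {0-q->0 0-p->1 0-p->5 1-p->1}
[2] R2 @ {0↦0, 1↦4, 2↦5}  ⇒  2 nodes, 3 edges  {0-q->0 0-p->1 1-p->1}
[3] R3 @ {0↦0, 1↦1}  ⇒  2 nodes, 0 edges  {∅}
normal form: no rule applies after step 3
NF edges: []

Answer: (no edges)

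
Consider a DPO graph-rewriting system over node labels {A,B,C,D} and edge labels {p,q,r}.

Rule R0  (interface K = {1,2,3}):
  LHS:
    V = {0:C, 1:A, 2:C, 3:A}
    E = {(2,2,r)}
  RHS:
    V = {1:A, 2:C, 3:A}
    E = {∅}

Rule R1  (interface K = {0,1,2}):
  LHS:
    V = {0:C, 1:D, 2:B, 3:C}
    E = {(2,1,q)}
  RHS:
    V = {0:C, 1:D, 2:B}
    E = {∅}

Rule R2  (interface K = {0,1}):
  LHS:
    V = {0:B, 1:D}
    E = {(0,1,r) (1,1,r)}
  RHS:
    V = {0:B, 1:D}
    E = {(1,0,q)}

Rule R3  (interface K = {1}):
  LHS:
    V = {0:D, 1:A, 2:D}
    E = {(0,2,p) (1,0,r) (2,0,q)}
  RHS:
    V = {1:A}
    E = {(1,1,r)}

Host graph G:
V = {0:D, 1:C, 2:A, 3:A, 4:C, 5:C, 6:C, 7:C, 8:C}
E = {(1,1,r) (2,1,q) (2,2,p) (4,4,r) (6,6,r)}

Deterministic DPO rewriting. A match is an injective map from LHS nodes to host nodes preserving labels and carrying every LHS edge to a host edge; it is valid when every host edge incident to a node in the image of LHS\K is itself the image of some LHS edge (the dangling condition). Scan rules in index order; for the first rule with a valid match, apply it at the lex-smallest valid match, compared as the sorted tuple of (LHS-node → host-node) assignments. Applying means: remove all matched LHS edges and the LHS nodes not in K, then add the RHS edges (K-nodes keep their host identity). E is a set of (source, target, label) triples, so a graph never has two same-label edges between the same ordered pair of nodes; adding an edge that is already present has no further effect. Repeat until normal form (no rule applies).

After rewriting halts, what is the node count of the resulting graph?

start.  V:9 E:5  edges: 1-r->1 2-q->1 2-p->2 4-r->4 6-r->6
1. fire R0 via {0↦5, 1↦2, 2↦1, 3↦3}  →  V:8 E:4  edges: 2-q->1 2-p->2 4-r->4 6-r->6
2. fire R0 via {0↦7, 1↦2, 2↦4, 3↦3}  →  V:7 E:3  edges: 2-q->1 2-p->2 6-r->6
3. fire R0 via {0↦4, 1↦2, 2↦6, 3↦3}  →  V:6 E:2  edges: 2-q->1 2-p->2
halt: no rule applies after step 3
NF nodes: {0:D, 1:C, 2:A, 3:A, 6:C, 8:C}

Answer: 6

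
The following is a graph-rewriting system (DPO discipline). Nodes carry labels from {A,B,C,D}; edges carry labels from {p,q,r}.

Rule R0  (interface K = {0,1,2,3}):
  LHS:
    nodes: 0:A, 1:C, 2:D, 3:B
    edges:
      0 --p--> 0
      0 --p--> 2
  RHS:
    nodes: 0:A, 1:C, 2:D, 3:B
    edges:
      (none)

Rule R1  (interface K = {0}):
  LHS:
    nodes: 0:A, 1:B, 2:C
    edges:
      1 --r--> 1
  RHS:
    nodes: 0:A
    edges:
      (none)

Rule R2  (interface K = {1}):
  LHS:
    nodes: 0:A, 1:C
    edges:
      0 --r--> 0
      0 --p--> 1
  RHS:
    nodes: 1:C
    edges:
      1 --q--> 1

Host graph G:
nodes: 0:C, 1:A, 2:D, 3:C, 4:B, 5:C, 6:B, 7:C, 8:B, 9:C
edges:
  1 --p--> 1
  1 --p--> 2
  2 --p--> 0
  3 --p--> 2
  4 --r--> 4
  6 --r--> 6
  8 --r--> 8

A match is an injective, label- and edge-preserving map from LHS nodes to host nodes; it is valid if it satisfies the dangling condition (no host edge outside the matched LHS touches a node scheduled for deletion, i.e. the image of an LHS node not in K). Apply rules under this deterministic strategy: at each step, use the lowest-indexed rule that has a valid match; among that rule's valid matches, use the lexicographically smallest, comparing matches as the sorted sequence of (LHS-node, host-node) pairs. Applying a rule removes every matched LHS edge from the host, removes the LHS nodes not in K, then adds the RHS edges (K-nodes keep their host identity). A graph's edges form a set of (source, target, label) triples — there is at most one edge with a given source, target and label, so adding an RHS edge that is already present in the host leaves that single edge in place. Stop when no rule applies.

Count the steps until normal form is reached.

initial: |V|=10 |E|=7  E = 1-p->1 1-p->2 2-p->0 3-p->2 4-r->4 6-r->6 8-r->8
step 1: apply R0 at {0↦1, 1↦0, 2↦2, 3↦4}  → |V|=10 |E|=5  E = 2-p->0 3-p->2 4-r->4 6-r->6 8-r->8
step 2: apply R1 at {0↦1, 1↦4, 2↦5}  → |V|=8 |E|=4  E = 2-p->0 3-p->2 6-r->6 8-r->8
step 3: apply R1 at {0↦1, 1↦6, 2↦7}  → |V|=6 |E|=3  E = 2-p->0 3-p->2 8-r->8
step 4: apply R1 at {0↦1, 1↦8, 2↦9}  → |V|=4 |E|=2  E = 2-p->0 3-p->2
normal form: no rule applies after step 4

Answer: 4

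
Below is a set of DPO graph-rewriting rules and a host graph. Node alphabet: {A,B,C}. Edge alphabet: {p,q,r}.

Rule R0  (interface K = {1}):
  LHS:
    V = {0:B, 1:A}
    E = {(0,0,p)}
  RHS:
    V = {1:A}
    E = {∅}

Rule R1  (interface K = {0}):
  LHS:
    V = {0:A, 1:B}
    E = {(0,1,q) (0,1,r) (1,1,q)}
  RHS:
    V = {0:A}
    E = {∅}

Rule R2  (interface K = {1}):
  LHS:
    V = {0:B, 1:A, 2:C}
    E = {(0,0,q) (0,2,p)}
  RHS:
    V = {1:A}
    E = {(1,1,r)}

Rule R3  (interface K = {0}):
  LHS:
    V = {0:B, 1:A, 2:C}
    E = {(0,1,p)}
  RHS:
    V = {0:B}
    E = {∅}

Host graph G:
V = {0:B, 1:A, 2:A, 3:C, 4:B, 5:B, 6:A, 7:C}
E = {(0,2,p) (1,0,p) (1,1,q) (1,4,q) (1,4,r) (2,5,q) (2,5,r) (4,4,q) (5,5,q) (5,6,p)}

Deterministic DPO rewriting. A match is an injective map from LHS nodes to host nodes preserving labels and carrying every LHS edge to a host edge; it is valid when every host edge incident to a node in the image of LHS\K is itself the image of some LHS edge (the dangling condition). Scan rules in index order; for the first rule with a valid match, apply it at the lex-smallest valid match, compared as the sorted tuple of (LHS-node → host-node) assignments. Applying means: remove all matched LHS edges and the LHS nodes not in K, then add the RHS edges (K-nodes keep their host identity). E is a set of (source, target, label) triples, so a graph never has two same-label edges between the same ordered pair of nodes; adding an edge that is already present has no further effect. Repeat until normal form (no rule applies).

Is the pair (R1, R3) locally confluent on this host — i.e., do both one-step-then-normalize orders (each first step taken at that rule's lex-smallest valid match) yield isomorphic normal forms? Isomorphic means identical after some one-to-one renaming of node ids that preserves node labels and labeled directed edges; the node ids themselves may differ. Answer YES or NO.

Answer: YES

Rewrite trace:
branch R1-first: apply at {0↦1, 1↦4} → |E|=7, then 3 more step(s) → NF |V|=2 |E|=2 V={0:B, 1:A} E=1-p->0 1-q->1
branch R3-first: apply at {0↦5, 1↦6, 2↦3} → |E|=9, then 3 more step(s) → NF |V|=2 |E|=2 V={0:B, 1:A} E=1-p->0 1-q->1
graphs isomorphic (equal up to label-preserving node renaming)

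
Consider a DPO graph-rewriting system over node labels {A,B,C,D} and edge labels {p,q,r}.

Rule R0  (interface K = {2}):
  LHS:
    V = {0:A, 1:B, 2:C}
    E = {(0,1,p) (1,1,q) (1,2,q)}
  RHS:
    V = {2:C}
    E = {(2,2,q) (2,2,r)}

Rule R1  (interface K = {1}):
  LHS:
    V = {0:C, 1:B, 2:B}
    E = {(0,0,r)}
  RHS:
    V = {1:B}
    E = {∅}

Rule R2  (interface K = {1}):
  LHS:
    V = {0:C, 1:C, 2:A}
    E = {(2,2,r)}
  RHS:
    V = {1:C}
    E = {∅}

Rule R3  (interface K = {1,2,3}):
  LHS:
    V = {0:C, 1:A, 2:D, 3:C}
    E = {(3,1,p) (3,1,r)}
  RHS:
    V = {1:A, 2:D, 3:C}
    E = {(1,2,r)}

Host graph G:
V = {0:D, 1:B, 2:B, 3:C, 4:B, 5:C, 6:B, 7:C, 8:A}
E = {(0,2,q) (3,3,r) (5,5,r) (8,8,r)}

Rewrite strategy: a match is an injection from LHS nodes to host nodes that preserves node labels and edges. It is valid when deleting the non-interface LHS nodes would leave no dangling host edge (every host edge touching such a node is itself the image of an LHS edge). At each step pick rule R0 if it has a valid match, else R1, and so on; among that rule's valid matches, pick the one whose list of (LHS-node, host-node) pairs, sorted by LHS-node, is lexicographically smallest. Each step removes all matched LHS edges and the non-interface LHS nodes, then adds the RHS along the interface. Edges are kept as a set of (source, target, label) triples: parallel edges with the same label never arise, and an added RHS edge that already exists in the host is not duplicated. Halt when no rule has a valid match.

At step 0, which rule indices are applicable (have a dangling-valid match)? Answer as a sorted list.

R0: no valid match — LHS pattern not found
R1: 18 valid matches — {0↦3, 1↦1, 2↦4}, {0↦3, 1↦1, 2↦6}, {0↦3, 1↦2, 2↦1} (+15 more)
R2: 2 valid matches — {0↦7, 1↦3, 2↦8}, {0↦7, 1↦5, 2↦8}
R3: no valid match — LHS pattern not found

Answer: [R1,R2]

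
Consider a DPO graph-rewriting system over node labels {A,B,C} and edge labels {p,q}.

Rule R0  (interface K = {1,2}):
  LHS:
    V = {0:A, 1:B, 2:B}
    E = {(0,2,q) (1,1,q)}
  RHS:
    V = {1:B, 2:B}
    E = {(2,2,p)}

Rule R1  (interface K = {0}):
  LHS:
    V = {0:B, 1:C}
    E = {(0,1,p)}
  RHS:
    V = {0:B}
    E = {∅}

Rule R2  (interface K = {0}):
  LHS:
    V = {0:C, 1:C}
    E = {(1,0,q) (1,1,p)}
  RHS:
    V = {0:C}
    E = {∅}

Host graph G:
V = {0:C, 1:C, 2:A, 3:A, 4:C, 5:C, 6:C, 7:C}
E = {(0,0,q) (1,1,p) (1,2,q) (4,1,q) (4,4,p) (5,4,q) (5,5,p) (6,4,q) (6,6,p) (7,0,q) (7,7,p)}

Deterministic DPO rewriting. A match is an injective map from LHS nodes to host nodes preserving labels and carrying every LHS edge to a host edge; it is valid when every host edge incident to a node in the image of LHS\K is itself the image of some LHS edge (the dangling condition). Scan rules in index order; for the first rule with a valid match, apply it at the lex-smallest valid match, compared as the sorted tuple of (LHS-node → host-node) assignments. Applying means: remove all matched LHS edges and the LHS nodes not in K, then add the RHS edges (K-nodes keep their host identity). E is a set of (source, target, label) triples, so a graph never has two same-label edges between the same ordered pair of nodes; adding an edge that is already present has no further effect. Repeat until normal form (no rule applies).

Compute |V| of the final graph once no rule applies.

Answer: 4

Rewrite trace:
[0] host  ⇒  8 nodes, 11 edges  {0-q->0 1-p->1 1-q->2 4-q->1 4-p->4 5-q->4 5-p->5 6-q->4 6-p->6 7-q->0 7-p->7}
[1] R2 @ {0↦0, 1↦7}  ⇒  7 nodes, 9 edges  {0-q->0 1-p->1 1-q->2 4-q->1 4-p->4 5-q->4 5-p->5 6-q->4 6-p->6}
[2] R2 @ {0↦4, 1↦5}  ⇒  6 nodes, 7 edges  {0-q->0 1-p->1 1-q->2 4-q->1 4-p->4 6-q->4 6-p->6}
[3] R2 @ {0↦4, 1↦6}  ⇒  5 nodes, 5 edges  {0-q->0 1-p->1 1-q->2 4-q->1 4-p->4}
[4] R2 @ {0↦1, 1↦4}  ⇒  4 nodes, 3 edges  {0-q->0 1-p->1 1-q->2}
normal form: no rule applies after step 4
NF nodes: {0:C, 1:C, 2:A, 3:A}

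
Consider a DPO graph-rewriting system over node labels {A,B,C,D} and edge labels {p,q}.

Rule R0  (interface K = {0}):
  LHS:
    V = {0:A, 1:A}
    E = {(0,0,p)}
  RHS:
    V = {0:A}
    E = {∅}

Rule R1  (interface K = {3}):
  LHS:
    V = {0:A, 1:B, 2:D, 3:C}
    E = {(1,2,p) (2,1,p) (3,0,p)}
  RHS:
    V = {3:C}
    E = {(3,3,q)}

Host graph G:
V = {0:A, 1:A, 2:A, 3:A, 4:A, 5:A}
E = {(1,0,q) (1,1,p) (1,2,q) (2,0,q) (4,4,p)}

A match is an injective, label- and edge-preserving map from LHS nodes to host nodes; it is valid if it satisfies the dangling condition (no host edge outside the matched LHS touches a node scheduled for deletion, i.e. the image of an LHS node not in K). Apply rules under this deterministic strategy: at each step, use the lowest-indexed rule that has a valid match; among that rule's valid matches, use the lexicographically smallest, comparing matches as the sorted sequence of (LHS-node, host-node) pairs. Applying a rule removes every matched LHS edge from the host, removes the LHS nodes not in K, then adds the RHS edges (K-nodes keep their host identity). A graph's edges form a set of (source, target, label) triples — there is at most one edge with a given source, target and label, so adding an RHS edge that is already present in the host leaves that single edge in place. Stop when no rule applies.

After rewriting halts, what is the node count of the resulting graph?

start.  V:6 E:5  edges: 1-q->0 1-p->1 1-q->2 2-q->0 4-p->4
1. fire R0 via {0↦1, 1↦3}  →  V:5 E:4  edges: 1-q->0 1-q->2 2-q->0 4-p->4
2. fire R0 via {0↦4, 1↦5}  →  V:4 E:3  edges: 1-q->0 1-q->2 2-q->0
normal form: no rule applies after step 2
NF nodes: {0:A, 1:A, 2:A, 4:A}

Answer: 4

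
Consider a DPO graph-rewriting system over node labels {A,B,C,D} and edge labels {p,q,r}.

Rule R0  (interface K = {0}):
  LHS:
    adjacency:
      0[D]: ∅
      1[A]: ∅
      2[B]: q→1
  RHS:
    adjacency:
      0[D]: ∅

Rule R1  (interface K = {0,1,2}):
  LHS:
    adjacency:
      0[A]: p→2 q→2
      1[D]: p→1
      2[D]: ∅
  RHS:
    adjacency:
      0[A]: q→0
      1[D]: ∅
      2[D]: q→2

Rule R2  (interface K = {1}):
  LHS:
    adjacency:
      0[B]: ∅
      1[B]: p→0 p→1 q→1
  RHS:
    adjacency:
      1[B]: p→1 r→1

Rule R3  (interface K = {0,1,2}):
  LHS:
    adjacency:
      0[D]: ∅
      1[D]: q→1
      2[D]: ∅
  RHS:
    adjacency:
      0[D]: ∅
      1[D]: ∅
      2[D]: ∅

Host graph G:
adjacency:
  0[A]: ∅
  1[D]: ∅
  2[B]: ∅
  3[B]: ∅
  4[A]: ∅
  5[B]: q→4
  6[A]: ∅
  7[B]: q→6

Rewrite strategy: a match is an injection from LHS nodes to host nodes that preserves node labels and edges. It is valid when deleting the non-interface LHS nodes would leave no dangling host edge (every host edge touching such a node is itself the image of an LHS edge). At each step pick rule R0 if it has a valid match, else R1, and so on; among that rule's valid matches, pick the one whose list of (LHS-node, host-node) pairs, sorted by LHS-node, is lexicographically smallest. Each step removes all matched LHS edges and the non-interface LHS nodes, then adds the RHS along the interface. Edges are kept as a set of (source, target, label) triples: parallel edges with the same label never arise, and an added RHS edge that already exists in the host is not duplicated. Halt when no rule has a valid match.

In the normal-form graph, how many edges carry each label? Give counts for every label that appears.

[0] host  ⇒  8 nodes, 2 edges  {5-q->4 7-q->6}
[1] R0 @ {0↦1, 1↦4, 2↦5}  ⇒  6 nodes, 1 edges  {7-q->6}
[2] R0 @ {0↦1, 1↦6, 2↦7}  ⇒  4 nodes, 0 edges  {∅}
normal form: no rule applies after step 2
NF edges: []

Answer: (no edges)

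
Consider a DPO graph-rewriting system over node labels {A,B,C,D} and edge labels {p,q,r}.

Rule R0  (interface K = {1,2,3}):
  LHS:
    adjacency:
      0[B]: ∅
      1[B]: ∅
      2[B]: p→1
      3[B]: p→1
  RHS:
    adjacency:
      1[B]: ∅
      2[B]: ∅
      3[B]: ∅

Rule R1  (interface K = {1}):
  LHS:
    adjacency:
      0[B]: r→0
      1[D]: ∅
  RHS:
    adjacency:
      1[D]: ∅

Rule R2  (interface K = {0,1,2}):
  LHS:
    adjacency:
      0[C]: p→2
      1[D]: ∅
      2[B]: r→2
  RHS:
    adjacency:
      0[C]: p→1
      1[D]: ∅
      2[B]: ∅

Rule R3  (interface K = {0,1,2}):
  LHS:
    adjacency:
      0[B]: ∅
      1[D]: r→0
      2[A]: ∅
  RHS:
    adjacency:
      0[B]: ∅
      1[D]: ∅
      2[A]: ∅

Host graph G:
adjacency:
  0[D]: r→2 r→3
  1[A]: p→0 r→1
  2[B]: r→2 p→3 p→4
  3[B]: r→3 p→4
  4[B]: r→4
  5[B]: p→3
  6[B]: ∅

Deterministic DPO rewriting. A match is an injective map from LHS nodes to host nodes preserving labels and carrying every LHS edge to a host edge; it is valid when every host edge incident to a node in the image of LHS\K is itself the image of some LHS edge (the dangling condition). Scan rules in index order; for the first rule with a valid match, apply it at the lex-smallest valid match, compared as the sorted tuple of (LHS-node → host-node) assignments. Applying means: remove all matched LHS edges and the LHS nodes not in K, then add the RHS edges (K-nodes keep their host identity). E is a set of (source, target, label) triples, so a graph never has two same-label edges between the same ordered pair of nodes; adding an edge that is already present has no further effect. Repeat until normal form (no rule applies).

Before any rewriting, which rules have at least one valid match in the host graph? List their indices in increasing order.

R0: 4 valid matches — {0↦6, 1↦3, 2↦2, 3↦5}, {0↦6, 1↦3, 2↦5, 3↦2}, {0↦6, 1↦4, 2↦2, 3↦3} (+1 more)
R1: no valid match — 3 raw matches, all fail dangling condition
R2: no valid match — LHS pattern not found
R3: 2 valid matches — {0↦2, 1↦0, 2↦1}, {0↦3, 1↦0, 2↦1}

Answer: [R0,R3]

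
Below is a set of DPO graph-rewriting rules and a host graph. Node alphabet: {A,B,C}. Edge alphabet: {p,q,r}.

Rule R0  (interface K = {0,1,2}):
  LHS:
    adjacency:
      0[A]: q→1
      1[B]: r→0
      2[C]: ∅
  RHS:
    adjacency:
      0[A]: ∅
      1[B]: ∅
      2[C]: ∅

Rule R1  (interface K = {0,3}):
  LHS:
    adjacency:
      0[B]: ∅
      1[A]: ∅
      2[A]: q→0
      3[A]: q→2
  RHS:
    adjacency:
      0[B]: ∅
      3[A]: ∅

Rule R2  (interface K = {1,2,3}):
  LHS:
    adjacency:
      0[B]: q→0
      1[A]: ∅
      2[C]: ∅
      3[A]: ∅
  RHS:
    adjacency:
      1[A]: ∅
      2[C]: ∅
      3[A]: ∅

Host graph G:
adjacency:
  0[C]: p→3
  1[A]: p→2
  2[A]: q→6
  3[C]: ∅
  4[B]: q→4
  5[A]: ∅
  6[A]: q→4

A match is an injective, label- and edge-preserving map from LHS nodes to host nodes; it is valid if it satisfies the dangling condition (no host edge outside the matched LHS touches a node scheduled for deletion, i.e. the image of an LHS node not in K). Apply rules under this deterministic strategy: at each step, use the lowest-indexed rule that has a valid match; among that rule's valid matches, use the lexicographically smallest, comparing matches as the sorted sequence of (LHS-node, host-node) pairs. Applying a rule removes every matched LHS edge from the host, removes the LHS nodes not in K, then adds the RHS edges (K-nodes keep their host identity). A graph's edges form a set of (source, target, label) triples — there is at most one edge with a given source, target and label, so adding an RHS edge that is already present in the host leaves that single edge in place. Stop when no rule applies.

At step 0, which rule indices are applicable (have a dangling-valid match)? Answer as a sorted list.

Answer: [R1]

Steps:
R0: no valid match — LHS pattern not found
R1: 1 valid match — {0↦4, 1↦5, 2↦6, 3↦2}
R2: no valid match — 24 raw matches, all fail dangling condition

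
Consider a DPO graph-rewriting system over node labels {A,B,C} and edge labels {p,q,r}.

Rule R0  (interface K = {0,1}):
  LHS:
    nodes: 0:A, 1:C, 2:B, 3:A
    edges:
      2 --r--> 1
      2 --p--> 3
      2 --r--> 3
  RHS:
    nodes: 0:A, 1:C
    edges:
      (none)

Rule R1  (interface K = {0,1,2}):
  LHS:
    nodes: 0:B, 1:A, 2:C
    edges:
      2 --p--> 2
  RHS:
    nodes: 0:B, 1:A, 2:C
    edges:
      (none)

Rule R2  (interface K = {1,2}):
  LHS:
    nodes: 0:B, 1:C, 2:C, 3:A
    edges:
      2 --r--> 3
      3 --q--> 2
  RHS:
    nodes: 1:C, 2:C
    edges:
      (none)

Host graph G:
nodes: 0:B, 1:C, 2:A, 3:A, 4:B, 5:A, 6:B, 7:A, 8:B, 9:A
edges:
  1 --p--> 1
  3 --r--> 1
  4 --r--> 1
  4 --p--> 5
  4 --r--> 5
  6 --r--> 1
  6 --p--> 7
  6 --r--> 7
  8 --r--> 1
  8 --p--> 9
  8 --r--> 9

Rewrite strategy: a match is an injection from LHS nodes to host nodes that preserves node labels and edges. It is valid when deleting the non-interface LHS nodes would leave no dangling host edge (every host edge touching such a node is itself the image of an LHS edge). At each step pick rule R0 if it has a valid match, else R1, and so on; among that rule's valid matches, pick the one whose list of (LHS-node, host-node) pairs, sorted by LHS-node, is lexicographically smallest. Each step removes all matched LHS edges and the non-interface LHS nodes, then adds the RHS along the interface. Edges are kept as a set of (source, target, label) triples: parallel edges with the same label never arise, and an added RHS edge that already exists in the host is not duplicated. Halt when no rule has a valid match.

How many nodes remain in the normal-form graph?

Answer: 4

Rewrite trace:
initial: |V|=10 |E|=11  E = 1-p->1 3-r->1 4-r->1 4-p->5 4-r->5 6-r->1 6-p->7 6-r->7 8-r->1 8-p->9 8-r->9
step 1: apply R0 at {0↦2, 1↦1, 2↦4, 3↦5}  → |V|=8 |E|=8  E = 1-p->1 3-r->1 6-r->1 6-p->7 6-r->7 8-r->1 8-p->9 8-r->9
step 2: apply R0 at {0↦2, 1↦1, 2↦6, 3↦7}  → |V|=6 |E|=5  E = 1-p->1 3-r->1 8-r->1 8-p->9 8-r->9
step 3: apply R0 at {0↦2, 1↦1, 2↦8, 3↦9}  → |V|=4 |E|=2  E = 1-p->1 3-r->1
step 4: apply R1 at {0↦0, 1↦2, 2↦1}  → |V|=4 |E|=1  E = 3-r->1
halt: no rule applies after step 4
NF nodes: {0:B, 1:C, 2:A, 3:A}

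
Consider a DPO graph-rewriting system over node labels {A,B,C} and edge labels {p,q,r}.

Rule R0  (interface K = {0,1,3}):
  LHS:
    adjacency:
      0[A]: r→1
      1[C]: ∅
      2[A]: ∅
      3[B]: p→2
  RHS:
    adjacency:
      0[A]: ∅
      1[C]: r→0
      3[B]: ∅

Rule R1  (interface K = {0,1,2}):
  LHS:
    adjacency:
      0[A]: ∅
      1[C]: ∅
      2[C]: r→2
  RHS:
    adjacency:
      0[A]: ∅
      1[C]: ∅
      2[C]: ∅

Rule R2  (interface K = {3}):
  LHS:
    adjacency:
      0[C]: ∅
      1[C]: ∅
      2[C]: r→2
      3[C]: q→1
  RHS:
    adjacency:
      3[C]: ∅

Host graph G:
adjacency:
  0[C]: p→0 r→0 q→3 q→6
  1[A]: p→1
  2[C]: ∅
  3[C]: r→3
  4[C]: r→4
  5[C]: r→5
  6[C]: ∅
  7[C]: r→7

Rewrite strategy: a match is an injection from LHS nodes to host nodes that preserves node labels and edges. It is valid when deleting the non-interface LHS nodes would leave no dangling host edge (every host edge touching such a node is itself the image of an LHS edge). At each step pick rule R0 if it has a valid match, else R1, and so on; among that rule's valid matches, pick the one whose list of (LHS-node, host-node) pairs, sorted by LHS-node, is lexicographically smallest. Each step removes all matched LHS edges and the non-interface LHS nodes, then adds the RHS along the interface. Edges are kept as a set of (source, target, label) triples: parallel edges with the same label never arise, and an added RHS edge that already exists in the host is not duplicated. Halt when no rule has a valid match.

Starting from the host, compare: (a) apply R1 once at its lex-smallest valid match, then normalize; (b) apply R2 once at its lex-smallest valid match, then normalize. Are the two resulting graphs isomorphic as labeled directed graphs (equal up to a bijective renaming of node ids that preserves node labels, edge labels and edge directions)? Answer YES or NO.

branch R1-first: apply at {0↦1, 1↦0, 2↦3} → |E|=8, then 4 more step(s) → NF |V|=8 |E|=4 V={0:C, 1:A, 2:C, 3:C, 4:C, 5:C, 6:C, 7:C} E=0-p->0 0-q->3 0-q->6 1-p->1
branch R2-first: apply at {0↦2, 1↦6, 2↦4, 3↦0} → |E|=7, then 4 more step(s) → NF |V|=5 |E|=3 V={0:C, 1:A, 3:C, 5:C, 7:C} E=0-p->0 0-q->3 1-p->1
graphs not isomorphic

Answer: NO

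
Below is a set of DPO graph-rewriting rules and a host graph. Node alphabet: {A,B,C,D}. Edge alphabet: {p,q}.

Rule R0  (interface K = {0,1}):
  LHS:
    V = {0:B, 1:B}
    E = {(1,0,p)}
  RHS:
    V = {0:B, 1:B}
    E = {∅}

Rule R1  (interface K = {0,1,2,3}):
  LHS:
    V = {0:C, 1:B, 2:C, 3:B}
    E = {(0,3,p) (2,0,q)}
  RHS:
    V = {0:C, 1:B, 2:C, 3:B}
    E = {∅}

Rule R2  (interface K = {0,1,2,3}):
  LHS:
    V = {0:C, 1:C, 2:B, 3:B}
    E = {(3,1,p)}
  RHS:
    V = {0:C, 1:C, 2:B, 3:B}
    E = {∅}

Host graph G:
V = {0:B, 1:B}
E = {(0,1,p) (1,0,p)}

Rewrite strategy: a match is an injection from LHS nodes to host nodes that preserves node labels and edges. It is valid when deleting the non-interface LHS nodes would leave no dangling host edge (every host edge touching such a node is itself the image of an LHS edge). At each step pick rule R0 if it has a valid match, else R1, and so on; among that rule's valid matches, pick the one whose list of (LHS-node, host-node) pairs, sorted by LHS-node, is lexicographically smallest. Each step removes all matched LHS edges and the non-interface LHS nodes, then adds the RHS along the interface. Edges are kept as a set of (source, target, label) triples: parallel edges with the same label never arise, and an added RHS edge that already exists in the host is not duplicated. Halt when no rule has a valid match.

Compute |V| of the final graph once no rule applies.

initial: |V|=2 |E|=2  E = 0-p->1 1-p->0
step 1: apply R0 at {0↦0, 1↦1}  → |V|=2 |E|=1  E = 0-p->1
step 2: apply R0 at {0↦1, 1↦0}  → |V|=2 |E|=0  E = ∅
normal form: no rule applies after step 2
NF nodes: {0:B, 1:B}

Answer: 2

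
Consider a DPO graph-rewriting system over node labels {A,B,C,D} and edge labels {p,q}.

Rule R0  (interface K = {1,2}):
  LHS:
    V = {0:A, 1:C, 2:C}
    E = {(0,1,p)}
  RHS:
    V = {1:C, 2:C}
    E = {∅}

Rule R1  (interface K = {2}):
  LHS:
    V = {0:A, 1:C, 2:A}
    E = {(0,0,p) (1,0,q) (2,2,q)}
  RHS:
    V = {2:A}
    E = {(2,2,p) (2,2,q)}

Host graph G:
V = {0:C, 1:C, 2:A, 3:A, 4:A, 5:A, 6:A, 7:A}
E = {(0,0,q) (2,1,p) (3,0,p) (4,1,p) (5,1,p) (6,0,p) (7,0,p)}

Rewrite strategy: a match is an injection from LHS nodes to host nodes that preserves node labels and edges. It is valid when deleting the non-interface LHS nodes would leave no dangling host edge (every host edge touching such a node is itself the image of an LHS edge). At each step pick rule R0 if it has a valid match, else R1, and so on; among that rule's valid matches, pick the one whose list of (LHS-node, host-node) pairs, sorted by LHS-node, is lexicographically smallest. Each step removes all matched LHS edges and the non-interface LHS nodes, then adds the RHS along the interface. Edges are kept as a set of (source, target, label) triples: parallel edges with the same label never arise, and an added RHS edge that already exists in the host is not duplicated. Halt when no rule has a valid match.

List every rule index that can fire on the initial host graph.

R0: 6 valid matches — {0↦2, 1↦1, 2↦0}, {0↦3, 1↦0, 2↦1}, {0↦4, 1↦1, 2↦0} (+3 more)
R1: no valid match — LHS pattern not found

Answer: [R0]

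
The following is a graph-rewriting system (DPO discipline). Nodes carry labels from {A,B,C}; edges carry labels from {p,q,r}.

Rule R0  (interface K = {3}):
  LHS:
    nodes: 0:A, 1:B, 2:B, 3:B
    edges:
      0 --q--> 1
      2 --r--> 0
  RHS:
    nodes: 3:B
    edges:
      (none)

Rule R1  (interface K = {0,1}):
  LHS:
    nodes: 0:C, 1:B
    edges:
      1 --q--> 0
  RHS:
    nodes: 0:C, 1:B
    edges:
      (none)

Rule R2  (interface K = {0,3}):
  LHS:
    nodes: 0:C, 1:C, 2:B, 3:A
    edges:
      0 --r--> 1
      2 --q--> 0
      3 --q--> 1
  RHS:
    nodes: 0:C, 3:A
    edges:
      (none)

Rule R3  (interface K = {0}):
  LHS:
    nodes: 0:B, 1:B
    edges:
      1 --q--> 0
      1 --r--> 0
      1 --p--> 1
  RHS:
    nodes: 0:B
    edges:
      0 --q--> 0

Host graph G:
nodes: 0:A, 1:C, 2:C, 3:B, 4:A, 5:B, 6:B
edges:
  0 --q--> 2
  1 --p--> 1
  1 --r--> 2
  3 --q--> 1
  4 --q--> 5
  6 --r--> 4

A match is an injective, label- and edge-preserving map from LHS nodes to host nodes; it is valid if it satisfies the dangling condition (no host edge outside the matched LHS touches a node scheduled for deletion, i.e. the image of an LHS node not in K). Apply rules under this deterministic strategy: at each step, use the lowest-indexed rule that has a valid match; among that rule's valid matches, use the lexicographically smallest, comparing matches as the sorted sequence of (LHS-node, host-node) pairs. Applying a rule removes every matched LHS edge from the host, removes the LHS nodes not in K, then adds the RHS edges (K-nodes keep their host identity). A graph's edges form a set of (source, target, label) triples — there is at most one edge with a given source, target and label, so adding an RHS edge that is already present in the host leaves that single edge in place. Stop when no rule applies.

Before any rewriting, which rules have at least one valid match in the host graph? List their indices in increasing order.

R0: 1 valid match — {0↦4, 1↦5, 2↦6, 3↦3}
R1: 1 valid match — {0↦1, 1↦3}
R2: 1 valid match — {0↦1, 1↦2, 2↦3, 3↦0}
R3: no valid match — LHS pattern not found

Answer: [R0,R1,R2]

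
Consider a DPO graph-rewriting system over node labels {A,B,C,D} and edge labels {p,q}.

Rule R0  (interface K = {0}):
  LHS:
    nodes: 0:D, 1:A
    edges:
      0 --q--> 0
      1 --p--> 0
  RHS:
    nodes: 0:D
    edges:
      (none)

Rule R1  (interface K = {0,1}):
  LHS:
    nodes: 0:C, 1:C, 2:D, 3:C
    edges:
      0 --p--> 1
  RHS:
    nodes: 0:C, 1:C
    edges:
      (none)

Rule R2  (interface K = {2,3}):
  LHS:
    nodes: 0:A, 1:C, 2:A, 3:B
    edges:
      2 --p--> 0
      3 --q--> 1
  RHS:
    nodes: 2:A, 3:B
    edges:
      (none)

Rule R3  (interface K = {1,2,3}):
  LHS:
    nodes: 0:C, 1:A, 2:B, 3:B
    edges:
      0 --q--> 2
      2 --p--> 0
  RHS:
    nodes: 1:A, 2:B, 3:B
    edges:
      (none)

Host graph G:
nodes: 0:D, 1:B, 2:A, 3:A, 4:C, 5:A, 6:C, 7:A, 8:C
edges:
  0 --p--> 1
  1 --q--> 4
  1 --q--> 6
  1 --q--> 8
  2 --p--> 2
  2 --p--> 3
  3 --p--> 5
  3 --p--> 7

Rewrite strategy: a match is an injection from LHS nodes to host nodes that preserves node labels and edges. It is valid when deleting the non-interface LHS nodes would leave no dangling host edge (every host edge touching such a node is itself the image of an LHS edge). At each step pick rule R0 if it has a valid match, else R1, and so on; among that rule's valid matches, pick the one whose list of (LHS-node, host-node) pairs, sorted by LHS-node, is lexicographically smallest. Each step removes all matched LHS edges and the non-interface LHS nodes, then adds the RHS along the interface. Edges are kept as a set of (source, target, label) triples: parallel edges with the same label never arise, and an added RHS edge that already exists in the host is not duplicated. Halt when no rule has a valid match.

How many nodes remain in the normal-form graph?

initial: |V|=9 |E|=8  E = 0-p->1 1-q->4 1-q->6 1-q->8 2-p->2 2-p->3 3-p->5 3-p->7
step 1: apply R2 at {0↦5, 1↦4, 2↦3, 3↦1}  → |V|=7 |E|=6  E = 0-p->1 1-q->6 1-q->8 2-p->2 2-p->3 3-p->7
step 2: apply R2 at {0↦7, 1↦6, 2↦3, 3↦1}  → |V|=5 |E|=4  E = 0-p->1 1-q->8 2-p->2 2-p->3
step 3: apply R2 at {0↦3, 1↦8, 2↦2, 3↦1}  → |V|=3 |E|=2  E = 0-p->1 2-p->2
normal form: no rule applies after step 3
NF nodes: {0:D, 1:B, 2:A}

Answer: 3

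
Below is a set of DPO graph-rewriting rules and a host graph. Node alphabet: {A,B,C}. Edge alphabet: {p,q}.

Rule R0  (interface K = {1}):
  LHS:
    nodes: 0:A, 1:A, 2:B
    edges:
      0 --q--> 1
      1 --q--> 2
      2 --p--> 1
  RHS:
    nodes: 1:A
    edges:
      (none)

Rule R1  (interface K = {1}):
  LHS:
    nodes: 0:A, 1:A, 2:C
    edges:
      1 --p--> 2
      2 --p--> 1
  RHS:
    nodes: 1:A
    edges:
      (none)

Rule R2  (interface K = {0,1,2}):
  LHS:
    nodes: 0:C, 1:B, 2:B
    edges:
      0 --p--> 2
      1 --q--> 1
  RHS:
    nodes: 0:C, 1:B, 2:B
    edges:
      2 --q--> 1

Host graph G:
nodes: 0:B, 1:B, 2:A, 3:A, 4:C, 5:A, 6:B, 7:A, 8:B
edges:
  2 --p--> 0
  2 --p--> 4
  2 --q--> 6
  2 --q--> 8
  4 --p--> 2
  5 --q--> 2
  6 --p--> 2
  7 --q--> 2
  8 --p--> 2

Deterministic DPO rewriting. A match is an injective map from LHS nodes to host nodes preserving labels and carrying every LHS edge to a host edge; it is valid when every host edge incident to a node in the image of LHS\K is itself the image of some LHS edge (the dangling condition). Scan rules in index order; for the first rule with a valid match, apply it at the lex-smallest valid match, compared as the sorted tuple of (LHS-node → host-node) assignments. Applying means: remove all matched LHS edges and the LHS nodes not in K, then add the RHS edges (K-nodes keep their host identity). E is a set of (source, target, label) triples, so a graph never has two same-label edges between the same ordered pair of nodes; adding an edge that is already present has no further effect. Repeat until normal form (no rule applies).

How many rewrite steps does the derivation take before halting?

Answer: 3

Derivation:
[0] host  ⇒  9 nodes, 9 edges  {2-p->0 2-p->4 2-q->6 2-q->8 4-p->2 5-q->2 6-p->2 7-q->2 8-p->2}
[1] R0 @ {0↦5, 1↦2, 2↦6}  ⇒  7 nodes, 6 edges  {2-p->0 2-p->4 2-q->8 4-p->2 7-q->2 8-p->2}
[2] R0 @ {0↦7, 1↦2, 2↦8}  ⇒  5 nodes, 3 edges  {2-p->0 2-p->4 4-p->2}
[3] R1 @ {0↦3, 1↦2, 2↦4}  ⇒  3 nodes, 1 edges  {2-p->0}
final graph: no rule applies after step 3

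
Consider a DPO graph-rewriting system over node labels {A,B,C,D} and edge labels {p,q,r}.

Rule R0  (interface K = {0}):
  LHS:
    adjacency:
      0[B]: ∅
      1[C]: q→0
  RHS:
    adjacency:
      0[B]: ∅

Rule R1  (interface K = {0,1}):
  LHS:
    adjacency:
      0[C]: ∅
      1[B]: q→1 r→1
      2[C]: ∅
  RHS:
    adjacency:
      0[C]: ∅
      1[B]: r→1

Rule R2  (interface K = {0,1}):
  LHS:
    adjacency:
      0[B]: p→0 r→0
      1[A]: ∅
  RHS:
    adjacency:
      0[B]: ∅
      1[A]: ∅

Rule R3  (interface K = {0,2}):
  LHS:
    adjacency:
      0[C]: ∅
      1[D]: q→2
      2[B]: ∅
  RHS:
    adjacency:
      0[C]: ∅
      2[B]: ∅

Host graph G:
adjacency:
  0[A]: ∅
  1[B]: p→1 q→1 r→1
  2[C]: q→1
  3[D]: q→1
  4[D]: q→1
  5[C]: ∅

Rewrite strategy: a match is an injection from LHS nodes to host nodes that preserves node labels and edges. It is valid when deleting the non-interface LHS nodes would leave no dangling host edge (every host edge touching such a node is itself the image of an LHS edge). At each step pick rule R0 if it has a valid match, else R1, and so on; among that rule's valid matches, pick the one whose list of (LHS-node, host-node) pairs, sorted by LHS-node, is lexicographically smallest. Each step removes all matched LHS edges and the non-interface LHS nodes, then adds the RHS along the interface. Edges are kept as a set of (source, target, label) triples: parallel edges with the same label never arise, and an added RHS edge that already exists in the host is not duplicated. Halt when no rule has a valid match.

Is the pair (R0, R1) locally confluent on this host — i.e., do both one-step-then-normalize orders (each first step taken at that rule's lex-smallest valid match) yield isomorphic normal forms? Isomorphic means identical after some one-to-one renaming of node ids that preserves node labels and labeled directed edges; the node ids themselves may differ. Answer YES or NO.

Answer: NO

Rewrite trace:
branch R0-first: apply at {0↦1, 1↦2} → |E|=5, then 3 more step(s) → NF |V|=3 |E|=1 V={0:A, 1:B, 5:C} E=1-q->1
branch R1-first: apply at {0↦2, 1↦1, 2↦5} → |E|=5, then 2 more step(s) → NF |V|=4 |E|=2 V={0:A, 1:B, 3:D, 4:D} E=3-q->1 4-q->1
graphs not isomorphic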